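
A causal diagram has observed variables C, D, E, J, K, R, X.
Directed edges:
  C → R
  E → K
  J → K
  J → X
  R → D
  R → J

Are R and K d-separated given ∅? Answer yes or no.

Bayes-Ball from R | ∅ reaches {C,D,J,K,X}.
K ∈ reach(R|∅) ⇒ R ⊥̸ K | ∅.

No — R and K are d-connected given ∅.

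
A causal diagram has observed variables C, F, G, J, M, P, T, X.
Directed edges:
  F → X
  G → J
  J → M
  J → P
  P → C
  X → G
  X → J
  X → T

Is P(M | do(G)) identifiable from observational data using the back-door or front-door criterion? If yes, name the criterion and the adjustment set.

desc(G)\{G}={C,J,M,P}; candidates ⊆ {F,T,X}.
size 0: {}; under {} G still reaches {C,F,J,M,P,T,X} ∋ M.
{X}: G⊥M given {X} in G with G→· removed — back-door holds.
P(M|do(G)) = Σ_{X} P(M|G,X)·P(X).

P(M|do(G)): backdoor, adjust for {X}.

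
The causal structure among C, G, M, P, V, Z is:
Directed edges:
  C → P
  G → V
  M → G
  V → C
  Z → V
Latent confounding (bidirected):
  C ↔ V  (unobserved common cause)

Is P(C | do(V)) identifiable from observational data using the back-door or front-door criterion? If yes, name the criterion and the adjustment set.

P(C|do(V)): not identifiable (no BD/FD set).

desc(V)\{V}={C,P}; candidates ⊆ {G,M,Z}.
V↔C: latent back-door arc(s) into V.
size 0: {}; under {} V still reaches {C,G,M,P,Z} ∋ C.
size 1: {G}, {M}, {Z}; under {G} V still reaches {C,P,Z} ∋ C.
size 2: {G,M}, {G,Z}, {M,Z}; under {G,M} V still reaches {C,P,Z} ∋ C.
V↔C cannot be blocked by any observed set — no back-door set.
No mediator lies on a directed V→…→C path.
Neither criterion identifies P(C|do(V)) in this graph.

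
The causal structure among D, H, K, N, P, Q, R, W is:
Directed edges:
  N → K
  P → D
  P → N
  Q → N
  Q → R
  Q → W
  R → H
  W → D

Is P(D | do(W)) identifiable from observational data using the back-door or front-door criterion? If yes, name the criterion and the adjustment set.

P(D|do(W)): backdoor, adjust for ∅.

desc(W)\{W}={D}; candidates ⊆ {H,K,N,P,Q,R}.
∅: W⊥D given ∅ in G with W→· removed — back-door holds.
P(D|do(W)) = P(D|W) — no adjustment needed.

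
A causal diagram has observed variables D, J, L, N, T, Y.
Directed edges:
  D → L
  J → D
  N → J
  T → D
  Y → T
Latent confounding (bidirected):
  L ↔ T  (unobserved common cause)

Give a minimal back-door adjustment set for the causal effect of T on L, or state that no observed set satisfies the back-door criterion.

desc(T)\{T}={D,L}; candidates ⊆ {J,N,Y}.
T↔L: latent back-door arc(s) into T.
size 0: {}; under {} T still reaches {L,Y} ∋ L.
size 1: {J}, {N}, {Y}; under {J} T still reaches {L,Y} ∋ L.
size 2: {J,N}, {J,Y}, {N,Y}; under {J,N} T still reaches {L,Y} ∋ L.
T↔L cannot be blocked by any observed set — no back-door set.

T→L: no observed back-door set.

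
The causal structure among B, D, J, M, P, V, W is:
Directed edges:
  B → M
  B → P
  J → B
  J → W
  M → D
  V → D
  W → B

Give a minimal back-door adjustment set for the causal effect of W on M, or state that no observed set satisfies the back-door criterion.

desc(W)\{W}={B,D,M,P}; candidates ⊆ {J,V}.
size 0: {}; under {} W still reaches {B,D,J,M,P} ∋ M.
{J}: W⊥M given {J} in G with W→· removed — back-door holds.

W→M: minimal back-door set {J}.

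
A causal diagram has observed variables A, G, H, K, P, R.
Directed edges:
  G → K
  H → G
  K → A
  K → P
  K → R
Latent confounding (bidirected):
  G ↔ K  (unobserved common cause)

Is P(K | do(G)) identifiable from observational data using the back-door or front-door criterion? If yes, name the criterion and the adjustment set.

P(K|do(G)): not identifiable (no BD/FD set).

desc(G)\{G}={A,K,P,R}; candidates ⊆ {H}.
G↔K: latent back-door arc(s) into G.
size 0: {}; under {} G still reaches {A,H,K,P,R} ∋ K.
size 1: {H}; under {H} G still reaches {A,K,P,R} ∋ K.
G↔K cannot be blocked by any observed set — no back-door set.
No mediator lies on a directed G→…→K path.
Neither criterion identifies P(K|do(G)) in this graph.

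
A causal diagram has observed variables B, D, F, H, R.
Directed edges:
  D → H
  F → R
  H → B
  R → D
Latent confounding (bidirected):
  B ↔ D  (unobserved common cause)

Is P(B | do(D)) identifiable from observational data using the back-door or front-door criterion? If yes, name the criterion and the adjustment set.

P(B|do(D)): frontdoor, adjust for {H}.

desc(D)\{D}={B,H}; candidates ⊆ {F,R}.
D↔B: latent back-door arc(s) into D.
size 0: {}; under {} D still reaches {B,F,R} ∋ B.
size 1: {F}, {R}; under {F} D still reaches {B,R} ∋ B.
size 2: {F,R}; under {F,R} D still reaches {B} ∋ B.
D↔B cannot be blocked by any observed set — no back-door set.
{H}: (i) intercepts every directed D→B path; (ii) no back-door D→{H}; (iii) {D} blocks every back-door {H}→B. Front-door holds.
P(B|do(D)) = Σ_{H} P(H|D) Σ_{D'} P(B|H,D')P(D').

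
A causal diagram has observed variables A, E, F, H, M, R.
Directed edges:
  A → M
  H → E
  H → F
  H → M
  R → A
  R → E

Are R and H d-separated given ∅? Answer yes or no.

Bayes-Ball from R | ∅ reaches {A,E,M}.
H ∉ reach(R|∅) ⇒ R ⊥ H | ∅.

Yes — R ⊥ H | ∅.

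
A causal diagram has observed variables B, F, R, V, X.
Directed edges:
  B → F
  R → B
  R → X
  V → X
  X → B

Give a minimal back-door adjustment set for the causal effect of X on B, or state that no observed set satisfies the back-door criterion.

X→B: minimal back-door set {R}.

desc(X)\{X}={B,F}; candidates ⊆ {R,V}.
size 0: {}; under {} X still reaches {B,F,R,V} ∋ B.
{R}: X⊥B given {R} in G with X→· removed — back-door holds.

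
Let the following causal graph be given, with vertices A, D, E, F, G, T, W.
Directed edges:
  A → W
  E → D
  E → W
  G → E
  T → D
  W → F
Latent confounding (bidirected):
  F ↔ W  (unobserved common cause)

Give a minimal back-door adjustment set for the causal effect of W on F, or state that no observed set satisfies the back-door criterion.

desc(W)\{W}={F}; candidates ⊆ {A,D,E,G,T}.
W↔F: latent back-door arc(s) into W.
size 0: {}; under {} W still reaches {A,D,E,F,G} ∋ F.
size 1: {A}, {D}, {E} …(+2); under {A} W still reaches {D,E,F,G} ∋ F.
size 2: {A,D}, {A,E}, {A,G} …(+7); under {A,D} W still reaches {E,F,G,T} ∋ F.
W↔F cannot be blocked by any observed set — no back-door set.

W→F: no observed back-door set.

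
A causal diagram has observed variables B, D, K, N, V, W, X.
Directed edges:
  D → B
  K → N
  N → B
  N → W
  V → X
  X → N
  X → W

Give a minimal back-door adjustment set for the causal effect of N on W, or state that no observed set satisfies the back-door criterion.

desc(N)\{N}={B,W}; candidates ⊆ {D,K,V,X}.
size 0: {}; under {} N still reaches {K,V,W,X} ∋ W.
{X}: N⊥W given {X} in G with N→· removed — back-door holds.

N→W: minimal back-door set {X}.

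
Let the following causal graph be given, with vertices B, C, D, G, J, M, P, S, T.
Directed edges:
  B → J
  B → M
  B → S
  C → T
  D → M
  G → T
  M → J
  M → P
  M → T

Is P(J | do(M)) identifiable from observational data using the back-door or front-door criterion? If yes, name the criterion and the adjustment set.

P(J|do(M)): backdoor, adjust for {B}.

desc(M)\{M}={J,P,T}; candidates ⊆ {B,C,D,G,S}.
size 0: {}; under {} M still reaches {B,D,J,S} ∋ J.
{B}: M⊥J given {B} in G with M→· removed — back-door holds.
P(J|do(M)) = Σ_{B} P(J|M,B)·P(B).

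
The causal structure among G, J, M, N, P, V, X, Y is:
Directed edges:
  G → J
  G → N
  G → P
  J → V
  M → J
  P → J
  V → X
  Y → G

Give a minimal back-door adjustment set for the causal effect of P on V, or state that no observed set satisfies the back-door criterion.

P→V: minimal back-door set {G}.

desc(P)\{P}={J,V,X}; candidates ⊆ {G,M,N,Y}.
size 0: {}; under {} P still reaches {G,J,N,V,X,Y} ∋ V.
{G}: P⊥V given {G} in G with P→· removed — back-door holds.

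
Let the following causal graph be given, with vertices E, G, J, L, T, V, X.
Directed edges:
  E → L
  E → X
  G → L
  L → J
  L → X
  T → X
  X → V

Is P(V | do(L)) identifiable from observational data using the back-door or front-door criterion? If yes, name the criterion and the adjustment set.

P(V|do(L)): backdoor, adjust for {E}.

desc(L)\{L}={J,V,X}; candidates ⊆ {E,G,T}.
size 0: {}; under {} L still reaches {E,G,V,X} ∋ V.
{E}: L⊥V given {E} in G with L→· removed — back-door holds.
P(V|do(L)) = Σ_{E} P(V|L,E)·P(E).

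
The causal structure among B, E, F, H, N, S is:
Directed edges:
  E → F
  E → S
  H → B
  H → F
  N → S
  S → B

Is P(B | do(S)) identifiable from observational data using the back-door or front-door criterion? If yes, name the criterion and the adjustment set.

desc(S)\{S}={B}; candidates ⊆ {E,F,H,N}.
∅: S⊥B given ∅ in G with S→· removed — back-door holds.
P(B|do(S)) = P(B|S) — no adjustment needed.

P(B|do(S)): backdoor, adjust for ∅.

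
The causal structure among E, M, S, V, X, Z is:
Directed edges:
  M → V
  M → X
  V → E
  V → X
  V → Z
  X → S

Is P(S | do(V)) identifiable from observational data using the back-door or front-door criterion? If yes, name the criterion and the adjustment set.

P(S|do(V)): backdoor, adjust for {M}.

desc(V)\{V}={E,S,X,Z}; candidates ⊆ {M}.
size 0: {}; under {} V still reaches {M,S,X} ∋ S.
{M}: V⊥S given {M} in G with V→· removed — back-door holds.
P(S|do(V)) = Σ_{M} P(S|V,M)·P(M).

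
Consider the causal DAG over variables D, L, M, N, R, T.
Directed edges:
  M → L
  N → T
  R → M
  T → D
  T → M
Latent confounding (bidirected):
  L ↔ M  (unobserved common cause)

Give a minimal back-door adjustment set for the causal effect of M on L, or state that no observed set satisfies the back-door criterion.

M→L: no observed back-door set.

desc(M)\{M}={L}; candidates ⊆ {D,N,R,T}.
M↔L: latent back-door arc(s) into M.
size 0: {}; under {} M still reaches {D,L,N,R,T} ∋ L.
size 1: {D}, {N}, {R} …(+1); under {D} M still reaches {L,N,R,T} ∋ L.
size 2: {D,N}, {D,R}, {D,T} …(+3); under {D,N} M still reaches {L,R,T} ∋ L.
M↔L cannot be blocked by any observed set — no back-door set.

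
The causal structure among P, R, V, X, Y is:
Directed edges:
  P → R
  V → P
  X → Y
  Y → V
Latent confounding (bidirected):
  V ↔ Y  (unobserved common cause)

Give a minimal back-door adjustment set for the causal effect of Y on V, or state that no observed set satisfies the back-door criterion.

Y→V: no observed back-door set.

desc(Y)\{Y}={P,R,V}; candidates ⊆ {X}.
Y↔V: latent back-door arc(s) into Y.
size 0: {}; under {} Y still reaches {P,R,V,X} ∋ V.
size 1: {X}; under {X} Y still reaches {P,R,V} ∋ V.
Y↔V cannot be blocked by any observed set — no back-door set.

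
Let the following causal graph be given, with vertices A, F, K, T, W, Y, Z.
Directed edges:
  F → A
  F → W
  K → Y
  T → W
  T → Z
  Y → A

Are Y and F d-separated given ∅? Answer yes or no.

Yes — Y ⊥ F | ∅.

Bayes-Ball from Y | ∅ reaches {A,K}.
F ∉ reach(Y|∅) ⇒ Y ⊥ F | ∅.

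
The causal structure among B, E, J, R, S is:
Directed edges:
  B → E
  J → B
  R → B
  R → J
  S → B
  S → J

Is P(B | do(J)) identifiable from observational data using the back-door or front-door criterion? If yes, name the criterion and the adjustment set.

desc(J)\{J}={B,E}; candidates ⊆ {R,S}.
size 0: {}; under {} J still reaches {B,E,R,S} ∋ B.
size 1: {R}, {S}; under {R} J still reaches {B,E,S} ∋ B.
{R,S}: J⊥B given {R,S} in G with J→· removed — back-door holds.
P(B|do(J)) = Σ_{R,S} P(B|J,R,S)·P(R,S).

P(B|do(J)): backdoor, adjust for {R, S}.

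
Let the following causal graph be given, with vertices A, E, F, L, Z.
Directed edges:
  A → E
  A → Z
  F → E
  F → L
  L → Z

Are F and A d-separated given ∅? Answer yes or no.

Yes — F ⊥ A | ∅.

Bayes-Ball from F | ∅ reaches {E,L,Z}.
A ∉ reach(F|∅) ⇒ F ⊥ A | ∅.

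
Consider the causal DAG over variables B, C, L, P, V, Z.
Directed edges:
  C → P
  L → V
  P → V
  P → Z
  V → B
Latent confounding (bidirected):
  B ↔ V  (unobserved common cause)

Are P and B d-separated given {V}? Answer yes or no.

Bayes-Ball from P | {V} reaches {B,C,L,Z}.
B ∈ reach(P|{V}) ⇒ P ⊥̸ B | {V}.

No — P and B are d-connected given {V}.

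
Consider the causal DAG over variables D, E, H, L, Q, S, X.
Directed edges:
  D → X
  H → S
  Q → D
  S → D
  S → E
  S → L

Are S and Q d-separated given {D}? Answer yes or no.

Bayes-Ball from S | {D} reaches {E,H,L,Q}.
Q ∈ reach(S|{D}) ⇒ S ⊥̸ Q | {D}.

No — S and Q are d-connected given {D}.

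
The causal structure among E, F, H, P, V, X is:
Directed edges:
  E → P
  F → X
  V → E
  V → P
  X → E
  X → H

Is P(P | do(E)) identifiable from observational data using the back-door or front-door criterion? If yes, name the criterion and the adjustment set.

desc(E)\{E}={P}; candidates ⊆ {F,H,V,X}.
size 0: {}; under {} E still reaches {F,H,P,V,X} ∋ P.
{V}: E⊥P given {V} in G with E→· removed — back-door holds.
P(P|do(E)) = Σ_{V} P(P|E,V)·P(V).

P(P|do(E)): backdoor, adjust for {V}.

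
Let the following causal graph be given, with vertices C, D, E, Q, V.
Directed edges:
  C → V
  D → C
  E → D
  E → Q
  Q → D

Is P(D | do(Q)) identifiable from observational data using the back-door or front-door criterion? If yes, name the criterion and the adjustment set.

desc(Q)\{Q}={C,D,V}; candidates ⊆ {E}.
size 0: {}; under {} Q still reaches {C,D,E,V} ∋ D.
{E}: Q⊥D given {E} in G with Q→· removed — back-door holds.
P(D|do(Q)) = Σ_{E} P(D|Q,E)·P(E).

P(D|do(Q)): backdoor, adjust for {E}.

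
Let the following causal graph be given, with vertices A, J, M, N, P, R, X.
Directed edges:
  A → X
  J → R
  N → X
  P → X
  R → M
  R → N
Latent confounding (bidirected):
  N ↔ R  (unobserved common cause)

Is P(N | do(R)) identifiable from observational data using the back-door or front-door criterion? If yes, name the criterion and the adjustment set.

P(N|do(R)): not identifiable (no BD/FD set).

desc(R)\{R}={M,N,X}; candidates ⊆ {A,J,P}.
R↔N: latent back-door arc(s) into R.
size 0: {}; under {} R still reaches {J,N,X} ∋ N.
size 1: {A}, {J}, {P}; under {A} R still reaches {J,N,X} ∋ N.
size 2: {A,J}, {A,P}, {J,P}; under {A,J} R still reaches {N,X} ∋ N.
R↔N cannot be blocked by any observed set — no back-door set.
No mediator lies on a directed R→…→N path.
Neither criterion identifies P(N|do(R)) in this graph.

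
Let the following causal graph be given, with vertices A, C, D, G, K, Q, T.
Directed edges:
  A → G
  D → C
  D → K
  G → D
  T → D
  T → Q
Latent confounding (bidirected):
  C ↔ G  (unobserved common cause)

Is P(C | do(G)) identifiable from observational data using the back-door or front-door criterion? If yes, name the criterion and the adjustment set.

P(C|do(G)): frontdoor, adjust for {D}.

desc(G)\{G}={C,D,K}; candidates ⊆ {A,Q,T}.
G↔C: latent back-door arc(s) into G.
size 0: {}; under {} G still reaches {A,C} ∋ C.
size 1: {A}, {Q}, {T}; under {A} G still reaches {C} ∋ C.
size 2: {A,Q}, {A,T}, {Q,T}; under {A,Q} G still reaches {C} ∋ C.
G↔C cannot be blocked by any observed set — no back-door set.
{D}: (i) intercepts every directed G→C path; (ii) no back-door G→{D}; (iii) {G} blocks every back-door {D}→C. Front-door holds.
P(C|do(G)) = Σ_{D} P(D|G) Σ_{G'} P(C|D,G')P(G').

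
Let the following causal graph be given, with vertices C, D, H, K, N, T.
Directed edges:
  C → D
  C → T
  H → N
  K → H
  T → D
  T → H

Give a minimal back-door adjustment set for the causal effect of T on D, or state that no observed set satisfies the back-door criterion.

desc(T)\{T}={D,H,N}; candidates ⊆ {C,K}.
size 0: {}; under {} T still reaches {C,D} ∋ D.
{C}: T⊥D given {C} in G with T→· removed — back-door holds.

T→D: minimal back-door set {C}.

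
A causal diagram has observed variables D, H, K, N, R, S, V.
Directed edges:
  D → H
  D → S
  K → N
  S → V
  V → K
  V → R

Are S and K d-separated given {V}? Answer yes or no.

Yes — S ⊥ K | {V}.

Bayes-Ball from S | {V} reaches {D,H}.
K ∉ reach(S|{V}) ⇒ S ⊥ K | {V}.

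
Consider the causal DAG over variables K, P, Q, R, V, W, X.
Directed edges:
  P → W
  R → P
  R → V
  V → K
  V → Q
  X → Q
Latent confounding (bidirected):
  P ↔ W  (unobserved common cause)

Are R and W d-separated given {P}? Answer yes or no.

Bayes-Ball from R | {P} reaches {K,Q,V,W}.
W ∈ reach(R|{P}) ⇒ R ⊥̸ W | {P}.

No — R and W are d-connected given {P}.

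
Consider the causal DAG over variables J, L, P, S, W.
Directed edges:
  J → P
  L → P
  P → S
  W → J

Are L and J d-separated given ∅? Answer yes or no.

Yes — L ⊥ J | ∅.

Bayes-Ball from L | ∅ reaches {P,S}.
J ∉ reach(L|∅) ⇒ L ⊥ J | ∅.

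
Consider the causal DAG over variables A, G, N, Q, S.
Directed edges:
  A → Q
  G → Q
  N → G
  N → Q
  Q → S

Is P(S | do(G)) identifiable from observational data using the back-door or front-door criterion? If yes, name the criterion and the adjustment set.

desc(G)\{G}={Q,S}; candidates ⊆ {A,N}.
size 0: {}; under {} G still reaches {N,Q,S} ∋ S.
{N}: G⊥S given {N} in G with G→· removed — back-door holds.
P(S|do(G)) = Σ_{N} P(S|G,N)·P(N).

P(S|do(G)): backdoor, adjust for {N}.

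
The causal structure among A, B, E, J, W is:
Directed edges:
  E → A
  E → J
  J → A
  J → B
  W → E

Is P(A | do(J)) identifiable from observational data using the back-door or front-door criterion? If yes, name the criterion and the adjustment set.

P(A|do(J)): backdoor, adjust for {E}.

desc(J)\{J}={A,B}; candidates ⊆ {E,W}.
size 0: {}; under {} J still reaches {A,E,W} ∋ A.
{E}: J⊥A given {E} in G with J→· removed — back-door holds.
P(A|do(J)) = Σ_{E} P(A|J,E)·P(E).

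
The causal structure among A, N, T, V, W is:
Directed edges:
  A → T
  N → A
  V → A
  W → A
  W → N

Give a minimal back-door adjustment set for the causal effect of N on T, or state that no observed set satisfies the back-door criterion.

N→T: minimal back-door set {W}.

desc(N)\{N}={A,T}; candidates ⊆ {V,W}.
size 0: {}; under {} N still reaches {A,T,W} ∋ T.
{W}: N⊥T given {W} in G with N→· removed — back-door holds.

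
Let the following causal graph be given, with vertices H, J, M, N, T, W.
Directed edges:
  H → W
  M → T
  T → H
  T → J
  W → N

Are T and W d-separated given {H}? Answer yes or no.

Bayes-Ball from T | {H} reaches {J,M}.
W ∉ reach(T|{H}) ⇒ T ⊥ W | {H}.

Yes — T ⊥ W | {H}.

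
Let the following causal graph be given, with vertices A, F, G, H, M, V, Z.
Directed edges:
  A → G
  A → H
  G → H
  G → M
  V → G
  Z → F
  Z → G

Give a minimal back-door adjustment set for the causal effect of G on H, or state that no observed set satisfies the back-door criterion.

G→H: minimal back-door set {A}.

desc(G)\{G}={H,M}; candidates ⊆ {A,F,V,Z}.
size 0: {}; under {} G still reaches {A,F,H,V,Z} ∋ H.
{A}: G⊥H given {A} in G with G→· removed — back-door holds.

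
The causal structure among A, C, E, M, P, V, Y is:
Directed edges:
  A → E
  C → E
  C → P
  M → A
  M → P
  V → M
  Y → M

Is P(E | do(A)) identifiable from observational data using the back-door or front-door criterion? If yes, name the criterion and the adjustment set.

P(E|do(A)): backdoor, adjust for ∅.

desc(A)\{A}={E}; candidates ⊆ {C,M,P,V,Y}.
∅: A⊥E given ∅ in G with A→· removed — back-door holds.
P(E|do(A)) = P(E|A) — no adjustment needed.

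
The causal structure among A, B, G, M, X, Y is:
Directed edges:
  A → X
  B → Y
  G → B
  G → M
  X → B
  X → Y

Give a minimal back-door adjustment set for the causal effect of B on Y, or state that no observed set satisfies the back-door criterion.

desc(B)\{B}={Y}; candidates ⊆ {A,G,M,X}.
size 0: {}; under {} B still reaches {A,G,M,X,Y} ∋ Y.
{X}: B⊥Y given {X} in G with B→· removed — back-door holds.

B→Y: minimal back-door set {X}.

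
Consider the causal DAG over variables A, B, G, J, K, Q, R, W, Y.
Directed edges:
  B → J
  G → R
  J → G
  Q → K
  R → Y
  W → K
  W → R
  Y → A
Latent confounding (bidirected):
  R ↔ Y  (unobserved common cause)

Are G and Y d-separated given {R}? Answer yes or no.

Bayes-Ball from G | {R} reaches {A,B,J,K,W,Y}.
Y ∈ reach(G|{R}) ⇒ G ⊥̸ Y | {R}.

No — G and Y are d-connected given {R}.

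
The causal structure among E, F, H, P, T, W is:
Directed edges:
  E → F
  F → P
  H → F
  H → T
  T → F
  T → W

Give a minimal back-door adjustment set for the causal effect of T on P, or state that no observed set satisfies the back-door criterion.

T→P: minimal back-door set {H}.

desc(T)\{T}={F,P,W}; candidates ⊆ {E,H}.
size 0: {}; under {} T still reaches {F,H,P} ∋ P.
{H}: T⊥P given {H} in G with T→· removed — back-door holds.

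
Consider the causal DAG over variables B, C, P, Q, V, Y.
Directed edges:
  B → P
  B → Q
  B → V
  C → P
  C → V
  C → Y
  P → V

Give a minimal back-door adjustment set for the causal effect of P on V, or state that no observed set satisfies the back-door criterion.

P→V: minimal back-door set {B, C}.

desc(P)\{P}={V}; candidates ⊆ {B,C,Q,Y}.
size 0: {}; under {} P still reaches {B,C,Q,V,Y} ∋ V.
size 1: {B}, {C}, {Q} …(+1); under {B} P still reaches {C,V,Y} ∋ V.
{B,C}: P⊥V given {B,C} in G with P→· removed — back-door holds.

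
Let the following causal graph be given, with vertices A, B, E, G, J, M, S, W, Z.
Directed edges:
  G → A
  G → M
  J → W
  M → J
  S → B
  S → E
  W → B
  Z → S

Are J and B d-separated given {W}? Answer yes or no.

Bayes-Ball from J | {W} reaches {A,G,M}.
B ∉ reach(J|{W}) ⇒ J ⊥ B | {W}.

Yes — J ⊥ B | {W}.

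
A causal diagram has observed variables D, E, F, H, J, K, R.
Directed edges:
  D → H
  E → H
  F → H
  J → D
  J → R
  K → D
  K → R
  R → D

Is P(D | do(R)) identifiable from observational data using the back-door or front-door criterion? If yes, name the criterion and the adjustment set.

desc(R)\{R}={D,H}; candidates ⊆ {E,F,J,K}.
size 0: {}; under {} R still reaches {D,H,J,K} ∋ D.
size 1: {E}, {F}, {J} …(+1); under {E} R still reaches {D,H,J,K} ∋ D.
{J,K}: R⊥D given {J,K} in G with R→· removed — back-door holds.
P(D|do(R)) = Σ_{J,K} P(D|R,J,K)·P(J,K).

P(D|do(R)): backdoor, adjust for {J, K}.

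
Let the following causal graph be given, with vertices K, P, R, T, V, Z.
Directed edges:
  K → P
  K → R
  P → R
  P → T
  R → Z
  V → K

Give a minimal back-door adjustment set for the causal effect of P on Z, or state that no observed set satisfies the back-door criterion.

desc(P)\{P}={R,T,Z}; candidates ⊆ {K,V}.
size 0: {}; under {} P still reaches {K,R,V,Z} ∋ Z.
{K}: P⊥Z given {K} in G with P→· removed — back-door holds.

P→Z: minimal back-door set {K}.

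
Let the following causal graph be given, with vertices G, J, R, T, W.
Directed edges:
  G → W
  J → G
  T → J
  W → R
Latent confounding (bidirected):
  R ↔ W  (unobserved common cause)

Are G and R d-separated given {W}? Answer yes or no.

Bayes-Ball from G | {W} reaches {J,R,T}.
R ∈ reach(G|{W}) ⇒ G ⊥̸ R | {W}.

No — G and R are d-connected given {W}.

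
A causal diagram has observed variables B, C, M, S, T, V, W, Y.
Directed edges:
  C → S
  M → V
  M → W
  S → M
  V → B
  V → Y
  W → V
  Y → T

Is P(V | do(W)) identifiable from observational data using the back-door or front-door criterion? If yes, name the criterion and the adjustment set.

P(V|do(W)): backdoor, adjust for {M}.

desc(W)\{W}={B,T,V,Y}; candidates ⊆ {C,M,S}.
size 0: {}; under {} W still reaches {B,C,M,S,T,V,Y} ∋ V.
{M}: W⊥V given {M} in G with W→· removed — back-door holds.
P(V|do(W)) = Σ_{M} P(V|W,M)·P(M).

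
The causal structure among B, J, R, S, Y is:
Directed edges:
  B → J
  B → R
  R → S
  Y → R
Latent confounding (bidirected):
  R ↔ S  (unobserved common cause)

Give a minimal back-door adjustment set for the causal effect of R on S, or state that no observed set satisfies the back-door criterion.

desc(R)\{R}={S}; candidates ⊆ {B,J,Y}.
R↔S: latent back-door arc(s) into R.
size 0: {}; under {} R still reaches {B,J,S,Y} ∋ S.
size 1: {B}, {J}, {Y}; under {B} R still reaches {S,Y} ∋ S.
size 2: {B,J}, {B,Y}, {J,Y}; under {B,J} R still reaches {S,Y} ∋ S.
R↔S cannot be blocked by any observed set — no back-door set.

R→S: no observed back-door set.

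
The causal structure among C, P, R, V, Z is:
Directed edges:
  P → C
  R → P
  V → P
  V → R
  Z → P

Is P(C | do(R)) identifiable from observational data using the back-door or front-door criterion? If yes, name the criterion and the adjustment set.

desc(R)\{R}={C,P}; candidates ⊆ {V,Z}.
size 0: {}; under {} R still reaches {C,P,V} ∋ C.
{V}: R⊥C given {V} in G with R→· removed — back-door holds.
P(C|do(R)) = Σ_{V} P(C|R,V)·P(V).

P(C|do(R)): backdoor, adjust for {V}.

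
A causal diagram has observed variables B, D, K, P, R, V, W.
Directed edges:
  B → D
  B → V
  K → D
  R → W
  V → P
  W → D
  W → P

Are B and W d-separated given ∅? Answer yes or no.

Bayes-Ball from B | ∅ reaches {D,P,V}.
W ∉ reach(B|∅) ⇒ B ⊥ W | ∅.

Yes — B ⊥ W | ∅.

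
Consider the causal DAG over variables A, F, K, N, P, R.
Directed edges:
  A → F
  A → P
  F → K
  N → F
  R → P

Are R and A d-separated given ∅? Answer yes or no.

Bayes-Ball from R | ∅ reaches {P}.
A ∉ reach(R|∅) ⇒ R ⊥ A | ∅.

Yes — R ⊥ A | ∅.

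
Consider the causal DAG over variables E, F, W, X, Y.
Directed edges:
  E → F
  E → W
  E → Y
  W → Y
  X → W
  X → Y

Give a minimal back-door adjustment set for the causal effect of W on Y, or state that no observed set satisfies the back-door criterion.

desc(W)\{W}={Y}; candidates ⊆ {E,F,X}.
size 0: {}; under {} W still reaches {E,F,X,Y} ∋ Y.
size 1: {E}, {F}, {X}; under {E} W still reaches {X,Y} ∋ Y.
{E,X}: W⊥Y given {E,X} in G with W→· removed — back-door holds.

W→Y: minimal back-door set {E, X}.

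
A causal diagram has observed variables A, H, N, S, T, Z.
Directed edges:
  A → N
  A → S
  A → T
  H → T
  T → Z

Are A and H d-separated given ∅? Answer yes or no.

Yes — A ⊥ H | ∅.

Bayes-Ball from A | ∅ reaches {N,S,T,Z}.
H ∉ reach(A|∅) ⇒ A ⊥ H | ∅.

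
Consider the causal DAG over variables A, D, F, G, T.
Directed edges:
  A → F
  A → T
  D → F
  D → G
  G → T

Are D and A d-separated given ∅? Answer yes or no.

Yes — D ⊥ A | ∅.

Bayes-Ball from D | ∅ reaches {F,G,T}.
A ∉ reach(D|∅) ⇒ D ⊥ A | ∅.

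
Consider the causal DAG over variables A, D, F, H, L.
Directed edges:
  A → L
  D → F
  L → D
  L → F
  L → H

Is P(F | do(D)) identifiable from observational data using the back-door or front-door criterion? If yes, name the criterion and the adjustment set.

P(F|do(D)): backdoor, adjust for {L}.

desc(D)\{D}={F}; candidates ⊆ {A,H,L}.
size 0: {}; under {} D still reaches {A,F,H,L} ∋ F.
{L}: D⊥F given {L} in G with D→· removed — back-door holds.
P(F|do(D)) = Σ_{L} P(F|D,L)·P(L).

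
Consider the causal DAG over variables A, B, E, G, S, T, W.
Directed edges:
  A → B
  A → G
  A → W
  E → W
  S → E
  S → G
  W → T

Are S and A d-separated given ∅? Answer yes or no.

Bayes-Ball from S | ∅ reaches {E,G,T,W}.
A ∉ reach(S|∅) ⇒ S ⊥ A | ∅.

Yes — S ⊥ A | ∅.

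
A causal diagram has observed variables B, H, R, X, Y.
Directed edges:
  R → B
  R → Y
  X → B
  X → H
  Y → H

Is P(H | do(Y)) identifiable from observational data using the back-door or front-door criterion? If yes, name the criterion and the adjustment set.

desc(Y)\{Y}={H}; candidates ⊆ {B,R,X}.
∅: Y⊥H given ∅ in G with Y→· removed — back-door holds.
P(H|do(Y)) = P(H|Y) — no adjustment needed.

P(H|do(Y)): backdoor, adjust for ∅.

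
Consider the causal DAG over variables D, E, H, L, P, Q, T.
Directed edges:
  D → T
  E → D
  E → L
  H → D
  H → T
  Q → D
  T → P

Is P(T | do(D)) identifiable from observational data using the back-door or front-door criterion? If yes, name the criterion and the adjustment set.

desc(D)\{D}={P,T}; candidates ⊆ {E,H,L,Q}.
size 0: {}; under {} D still reaches {E,H,L,P,Q,T} ∋ T.
{H}: D⊥T given {H} in G with D→· removed — back-door holds.
P(T|do(D)) = Σ_{H} P(T|D,H)·P(H).

P(T|do(D)): backdoor, adjust for {H}.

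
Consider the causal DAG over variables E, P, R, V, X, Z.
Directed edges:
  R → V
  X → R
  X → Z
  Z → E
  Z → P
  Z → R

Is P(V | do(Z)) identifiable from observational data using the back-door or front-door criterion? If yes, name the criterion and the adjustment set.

desc(Z)\{Z}={E,P,R,V}; candidates ⊆ {X}.
size 0: {}; under {} Z still reaches {R,V,X} ∋ V.
{X}: Z⊥V given {X} in G with Z→· removed — back-door holds.
P(V|do(Z)) = Σ_{X} P(V|Z,X)·P(X).

P(V|do(Z)): backdoor, adjust for {X}.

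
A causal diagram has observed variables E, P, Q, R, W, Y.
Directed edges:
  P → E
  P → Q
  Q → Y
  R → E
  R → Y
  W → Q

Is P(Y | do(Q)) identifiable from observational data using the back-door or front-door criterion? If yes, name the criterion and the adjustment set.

P(Y|do(Q)): backdoor, adjust for ∅.

desc(Q)\{Q}={Y}; candidates ⊆ {E,P,R,W}.
∅: Q⊥Y given ∅ in G with Q→· removed — back-door holds.
P(Y|do(Q)) = P(Y|Q) — no adjustment needed.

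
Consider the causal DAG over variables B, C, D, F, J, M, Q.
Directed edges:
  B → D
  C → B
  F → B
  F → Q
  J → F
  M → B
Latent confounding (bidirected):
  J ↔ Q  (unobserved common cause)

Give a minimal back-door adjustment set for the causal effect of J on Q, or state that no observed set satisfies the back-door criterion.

desc(J)\{J}={B,D,F,Q}; candidates ⊆ {C,M}.
J↔Q: latent back-door arc(s) into J.
size 0: {}; under {} J still reaches {Q} ∋ Q.
size 1: {C}, {M}; under {C} J still reaches {Q} ∋ Q.
size 2: {C,M}; under {C,M} J still reaches {Q} ∋ Q.
J↔Q cannot be blocked by any observed set — no back-door set.

J→Q: no observed back-door set.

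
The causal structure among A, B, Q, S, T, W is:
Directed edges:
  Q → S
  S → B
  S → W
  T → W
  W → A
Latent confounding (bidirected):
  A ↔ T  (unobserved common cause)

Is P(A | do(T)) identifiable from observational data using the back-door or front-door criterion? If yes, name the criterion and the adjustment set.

P(A|do(T)): frontdoor, adjust for {W}.

desc(T)\{T}={A,W}; candidates ⊆ {B,Q,S}.
T↔A: latent back-door arc(s) into T.
size 0: {}; under {} T still reaches {A} ∋ A.
size 1: {B}, {Q}, {S}; under {B} T still reaches {A} ∋ A.
size 2: {B,Q}, {B,S}, {Q,S}; under {B,Q} T still reaches {A} ∋ A.
T↔A cannot be blocked by any observed set — no back-door set.
{W}: (i) intercepts every directed T→A path; (ii) no back-door T→{W}; (iii) {T} blocks every back-door {W}→A. Front-door holds.
P(A|do(T)) = Σ_{W} P(W|T) Σ_{T'} P(A|W,T')P(T').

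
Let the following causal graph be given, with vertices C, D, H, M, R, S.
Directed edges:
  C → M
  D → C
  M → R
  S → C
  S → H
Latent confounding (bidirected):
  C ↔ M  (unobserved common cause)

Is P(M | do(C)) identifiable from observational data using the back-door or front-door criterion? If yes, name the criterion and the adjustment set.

desc(C)\{C}={M,R}; candidates ⊆ {D,H,S}.
C↔M: latent back-door arc(s) into C.
size 0: {}; under {} C still reaches {D,H,M,R,S} ∋ M.
size 1: {D}, {H}, {S}; under {D} C still reaches {H,M,R,S} ∋ M.
size 2: {D,H}, {D,S}, {H,S}; under {D,H} C still reaches {M,R,S} ∋ M.
C↔M cannot be blocked by any observed set — no back-door set.
No mediator lies on a directed C→…→M path.
Neither criterion identifies P(M|do(C)) in this graph.

P(M|do(C)): not identifiable (no BD/FD set).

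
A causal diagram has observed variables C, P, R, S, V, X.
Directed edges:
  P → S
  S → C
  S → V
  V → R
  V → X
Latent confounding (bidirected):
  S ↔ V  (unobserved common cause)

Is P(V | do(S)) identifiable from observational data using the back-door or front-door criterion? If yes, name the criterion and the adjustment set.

desc(S)\{S}={C,R,V,X}; candidates ⊆ {P}.
S↔V: latent back-door arc(s) into S.
size 0: {}; under {} S still reaches {P,R,V,X} ∋ V.
size 1: {P}; under {P} S still reaches {R,V,X} ∋ V.
S↔V cannot be blocked by any observed set — no back-door set.
No mediator lies on a directed S→…→V path.
Neither criterion identifies P(V|do(S)) in this graph.

P(V|do(S)): not identifiable (no BD/FD set).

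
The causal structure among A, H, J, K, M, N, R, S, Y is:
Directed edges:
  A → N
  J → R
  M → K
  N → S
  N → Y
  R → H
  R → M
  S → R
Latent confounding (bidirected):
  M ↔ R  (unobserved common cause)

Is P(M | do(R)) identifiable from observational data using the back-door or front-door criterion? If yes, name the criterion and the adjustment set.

desc(R)\{R}={H,K,M}; candidates ⊆ {A,J,N,S,Y}.
R↔M: latent back-door arc(s) into R.
size 0: {}; under {} R still reaches {A,J,K,M,N,S,Y} ∋ M.
size 1: {A}, {J}, {N} …(+2); under {A} R still reaches {J,K,M,N,S,Y} ∋ M.
size 2: {A,J}, {A,N}, {A,S} …(+7); under {A,J} R still reaches {K,M,N,S,Y} ∋ M.
R↔M cannot be blocked by any observed set — no back-door set.
No mediator lies on a directed R→…→M path.
Neither criterion identifies P(M|do(R)) in this graph.

P(M|do(R)): not identifiable (no BD/FD set).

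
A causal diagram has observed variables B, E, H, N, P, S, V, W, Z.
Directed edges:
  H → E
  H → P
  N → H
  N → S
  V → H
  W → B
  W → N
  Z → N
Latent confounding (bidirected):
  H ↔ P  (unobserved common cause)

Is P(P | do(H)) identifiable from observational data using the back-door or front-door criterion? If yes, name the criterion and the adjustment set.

desc(H)\{H}={E,P}; candidates ⊆ {B,N,S,V,W,Z}.
H↔P: latent back-door arc(s) into H.
size 0: {}; under {} H still reaches {B,N,P,S,V,W,Z} ∋ P.
size 1: {B}, {N}, {S} …(+3); under {B} H still reaches {N,P,S,V,W,Z} ∋ P.
size 2: {B,N}, {B,S}, {B,V} …(+12); under {B,N} H still reaches {P,V} ∋ P.
H↔P cannot be blocked by any observed set — no back-door set.
No mediator lies on a directed H→…→P path.
Neither criterion identifies P(P|do(H)) in this graph.

P(P|do(H)): not identifiable (no BD/FD set).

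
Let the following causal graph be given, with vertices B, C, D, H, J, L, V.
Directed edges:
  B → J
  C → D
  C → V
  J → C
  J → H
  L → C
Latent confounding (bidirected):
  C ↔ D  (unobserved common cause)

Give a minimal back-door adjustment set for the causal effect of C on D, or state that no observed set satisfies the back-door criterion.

desc(C)\{C}={D,V}; candidates ⊆ {B,H,J,L}.
C↔D: latent back-door arc(s) into C.
size 0: {}; under {} C still reaches {B,D,H,J,L} ∋ D.
size 1: {B}, {H}, {J} …(+1); under {B} C still reaches {D,H,J,L} ∋ D.
size 2: {B,H}, {B,J}, {B,L} …(+3); under {B,H} C still reaches {D,J,L} ∋ D.
C↔D cannot be blocked by any observed set — no back-door set.

C→D: no observed back-door set.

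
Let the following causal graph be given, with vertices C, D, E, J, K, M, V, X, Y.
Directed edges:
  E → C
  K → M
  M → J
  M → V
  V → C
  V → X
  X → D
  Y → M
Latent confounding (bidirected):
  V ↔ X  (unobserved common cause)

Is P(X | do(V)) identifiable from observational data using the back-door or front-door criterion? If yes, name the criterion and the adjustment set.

P(X|do(V)): not identifiable (no BD/FD set).

desc(V)\{V}={C,D,X}; candidates ⊆ {E,J,K,M,Y}.
V↔X: latent back-door arc(s) into V.
size 0: {}; under {} V still reaches {D,J,K,M,X,Y} ∋ X.
size 1: {E}, {J}, {K} …(+2); under {E} V still reaches {D,J,K,M,X,Y} ∋ X.
size 2: {E,J}, {E,K}, {E,M} …(+7); under {E,J} V still reaches {D,K,M,X,Y} ∋ X.
V↔X cannot be blocked by any observed set — no back-door set.
No mediator lies on a directed V→…→X path.
Neither criterion identifies P(X|do(V)) in this graph.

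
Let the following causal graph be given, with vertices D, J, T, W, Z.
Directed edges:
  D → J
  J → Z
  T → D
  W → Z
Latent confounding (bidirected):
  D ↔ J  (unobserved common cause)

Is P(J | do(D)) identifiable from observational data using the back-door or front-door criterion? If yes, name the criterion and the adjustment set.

desc(D)\{D}={J,Z}; candidates ⊆ {T,W}.
D↔J: latent back-door arc(s) into D.
size 0: {}; under {} D still reaches {J,T,Z} ∋ J.
size 1: {T}, {W}; under {T} D still reaches {J,Z} ∋ J.
size 2: {T,W}; under {T,W} D still reaches {J,Z} ∋ J.
D↔J cannot be blocked by any observed set — no back-door set.
No mediator lies on a directed D→…→J path.
Neither criterion identifies P(J|do(D)) in this graph.

P(J|do(D)): not identifiable (no BD/FD set).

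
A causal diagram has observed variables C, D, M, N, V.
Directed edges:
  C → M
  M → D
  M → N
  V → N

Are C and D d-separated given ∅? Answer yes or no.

No — C and D are d-connected given ∅.

Bayes-Ball from C | ∅ reaches {D,M,N}.
D ∈ reach(C|∅) ⇒ C ⊥̸ D | ∅.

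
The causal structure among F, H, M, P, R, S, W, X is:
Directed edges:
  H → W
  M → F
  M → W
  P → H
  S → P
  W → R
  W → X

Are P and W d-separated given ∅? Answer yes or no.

No — P and W are d-connected given ∅.

Bayes-Ball from P | ∅ reaches {H,R,S,W,X}.
W ∈ reach(P|∅) ⇒ P ⊥̸ W | ∅.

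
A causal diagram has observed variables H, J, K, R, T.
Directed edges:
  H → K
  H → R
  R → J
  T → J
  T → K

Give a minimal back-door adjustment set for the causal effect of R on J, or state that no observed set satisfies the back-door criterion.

desc(R)\{R}={J}; candidates ⊆ {H,K,T}.
∅: R⊥J given ∅ in G with R→· removed — back-door holds.

R→J: minimal back-door set ∅.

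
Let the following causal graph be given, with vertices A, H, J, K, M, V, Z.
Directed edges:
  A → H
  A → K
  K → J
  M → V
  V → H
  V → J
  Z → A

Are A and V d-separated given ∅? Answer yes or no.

Bayes-Ball from A | ∅ reaches {H,J,K,Z}.
V ∉ reach(A|∅) ⇒ A ⊥ V | ∅.

Yes — A ⊥ V | ∅.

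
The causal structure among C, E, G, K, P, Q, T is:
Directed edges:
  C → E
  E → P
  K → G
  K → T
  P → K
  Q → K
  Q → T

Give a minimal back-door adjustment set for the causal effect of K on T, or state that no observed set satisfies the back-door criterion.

K→T: minimal back-door set {Q}.

desc(K)\{K}={G,T}; candidates ⊆ {C,E,P,Q}.
size 0: {}; under {} K still reaches {C,E,P,Q,T} ∋ T.
{Q}: K⊥T given {Q} in G with K→· removed — back-door holds.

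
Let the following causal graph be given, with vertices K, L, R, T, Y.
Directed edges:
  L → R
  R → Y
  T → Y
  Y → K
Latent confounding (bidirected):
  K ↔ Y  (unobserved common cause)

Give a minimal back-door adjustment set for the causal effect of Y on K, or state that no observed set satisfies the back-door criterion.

desc(Y)\{Y}={K}; candidates ⊆ {L,R,T}.
Y↔K: latent back-door arc(s) into Y.
size 0: {}; under {} Y still reaches {K,L,R,T} ∋ K.
size 1: {L}, {R}, {T}; under {L} Y still reaches {K,R,T} ∋ K.
size 2: {L,R}, {L,T}, {R,T}; under {L,R} Y still reaches {K,T} ∋ K.
Y↔K cannot be blocked by any observed set — no back-door set.

Y→K: no observed back-door set.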